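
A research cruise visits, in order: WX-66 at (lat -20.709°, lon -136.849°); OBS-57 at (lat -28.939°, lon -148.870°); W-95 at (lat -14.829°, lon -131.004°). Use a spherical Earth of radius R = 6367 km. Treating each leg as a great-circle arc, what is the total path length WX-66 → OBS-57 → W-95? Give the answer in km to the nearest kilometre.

3930 km

WX-66→OBS-57: c = 0.238257 rad, d = 1516.98 km
OBS-57→W-95: c = 0.379005 rad, d = 2413.13 km
Total = 1516.98 + 2413.13 = 3930.11 km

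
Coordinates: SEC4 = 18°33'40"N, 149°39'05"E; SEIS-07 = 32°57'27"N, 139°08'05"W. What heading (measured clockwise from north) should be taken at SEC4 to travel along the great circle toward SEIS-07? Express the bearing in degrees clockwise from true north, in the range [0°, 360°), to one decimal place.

61.6°

SEC4: φ = +18.56111°, λ = +149.65139°
SEIS-07: φ = +32.95750°, λ = -139.13472°
Δλ = 71.2139°
y = sin Δλ · cos φ₂ = 0.794375
x = cos φ₁ sin φ₂ − sin φ₁ cos φ₂ cos Δλ = 0.429707
θ = atan2(y, x) = 61.5894° → 61.5894° (mod 360°)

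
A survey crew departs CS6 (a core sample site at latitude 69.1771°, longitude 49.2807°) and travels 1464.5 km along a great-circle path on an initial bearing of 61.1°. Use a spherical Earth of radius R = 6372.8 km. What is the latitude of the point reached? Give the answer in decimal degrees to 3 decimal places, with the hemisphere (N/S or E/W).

71.667°N

δ = d/R = 1464.5/6372.8 = 0.229805 rad
φ₂ = arcsin(sin φ₁ cos δ + cos φ₁ sin δ cos θ)
   = arcsin(0.93468·0.97371 + 0.35548·0.22779·0.48328) = 71.66709°
λ₂ = λ₁ + atan2(sin θ sin δ cos φ₁, cos δ − sin φ₁ sin φ₂) = 88.62724°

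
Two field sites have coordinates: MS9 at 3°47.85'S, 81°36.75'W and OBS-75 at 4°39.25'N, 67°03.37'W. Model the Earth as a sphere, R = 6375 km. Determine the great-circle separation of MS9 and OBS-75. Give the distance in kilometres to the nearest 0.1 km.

1871.5 km

MS9: φ = -3.79750°, λ = -81.61250°
OBS-75: φ = +4.65417°, λ = -67.05617°
Δφ = 8.4517°,  Δλ = 14.5563°
a = sin²(Δφ/2) + cos φ₁ cos φ₂ sin²(Δλ/2) = 0.021391
c = 2·arcsin(√a) = 0.293569 rad = 16.8202°
d = R·c = 6375 × 0.293569 = 1871.5 km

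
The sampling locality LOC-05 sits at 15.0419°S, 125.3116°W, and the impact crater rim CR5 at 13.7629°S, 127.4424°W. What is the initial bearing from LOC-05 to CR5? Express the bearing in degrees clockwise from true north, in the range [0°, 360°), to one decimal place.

301.5°

Δλ = -2.1308°
y = sin Δλ · cos φ₂ = -0.036113
x = cos φ₁ sin φ₂ − sin φ₁ cos φ₂ cos Δλ = 0.022147
θ = atan2(y, x) = -58.4812° → 301.5188° (mod 360°)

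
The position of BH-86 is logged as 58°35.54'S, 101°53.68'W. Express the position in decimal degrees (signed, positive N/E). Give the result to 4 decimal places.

lat: 58.5923° S → -58.5923°
lon: 101.8947° W → -101.8947°

-58.5923°, -101.8947°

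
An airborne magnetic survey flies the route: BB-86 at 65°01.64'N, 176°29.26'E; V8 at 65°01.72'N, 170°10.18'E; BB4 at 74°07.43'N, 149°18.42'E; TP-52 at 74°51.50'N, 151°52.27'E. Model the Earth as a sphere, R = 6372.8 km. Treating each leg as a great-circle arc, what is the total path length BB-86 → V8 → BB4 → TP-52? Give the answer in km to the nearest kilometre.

BB-86: φ = +65.02733°, λ = +176.48767°
V8: φ = +65.02867°, λ = +170.16967°
BB4: φ = +74.12383°, λ = +149.30700°
TP-52: φ = +74.85833°, λ = +151.87117°
BB-86→V8: c = 0.046534 rad, d = 296.55 km
V8→BB4: c = 0.201060 rad, d = 1281.32 km
BB4→TP-52: c = 0.017534 rad, d = 111.74 km
Total = 296.55 + 1281.32 + 111.74 = 1689.61 km

1690 km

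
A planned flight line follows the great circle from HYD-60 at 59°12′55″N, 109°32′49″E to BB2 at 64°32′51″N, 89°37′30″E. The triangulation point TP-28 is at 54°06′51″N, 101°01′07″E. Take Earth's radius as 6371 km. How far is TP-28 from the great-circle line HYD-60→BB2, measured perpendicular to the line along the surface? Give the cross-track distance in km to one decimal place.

761.5 km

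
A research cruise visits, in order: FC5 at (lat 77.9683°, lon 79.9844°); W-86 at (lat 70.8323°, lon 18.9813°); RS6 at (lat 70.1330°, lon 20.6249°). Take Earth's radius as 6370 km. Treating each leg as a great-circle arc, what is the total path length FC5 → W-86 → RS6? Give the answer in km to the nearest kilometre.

FC5→W-86: c = 0.294353 rad, d = 1875.03 km
W-86→RS6: c = 0.015517 rad, d = 98.84 km
Total = 1875.03 + 98.84 = 1973.87 km

1974 km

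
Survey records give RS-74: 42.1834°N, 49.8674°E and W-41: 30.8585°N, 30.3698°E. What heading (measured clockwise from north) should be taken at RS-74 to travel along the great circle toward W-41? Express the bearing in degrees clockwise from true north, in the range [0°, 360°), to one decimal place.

Δλ = -19.4976°
y = sin Δλ · cos φ₂ = -0.286518
x = cos φ₁ sin φ₂ − sin φ₁ cos φ₂ cos Δλ = -0.163316
θ = atan2(y, x) = -119.6833° → 240.3167° (mod 360°)

240.3°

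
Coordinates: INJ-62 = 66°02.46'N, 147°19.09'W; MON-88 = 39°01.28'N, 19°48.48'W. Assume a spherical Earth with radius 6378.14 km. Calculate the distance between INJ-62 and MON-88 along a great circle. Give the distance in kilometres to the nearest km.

INJ-62: φ = +66.04100°, λ = -147.31817°
MON-88: φ = +39.02133°, λ = -19.80800°
Δφ = -27.0197°,  Δλ = 127.5102°
a = sin²(Δφ/2) + cos φ₁ cos φ₂ sin²(Δλ/2) = 0.308371
c = 2·arcsin(√a) = 1.177476 rad = 67.4644°
d = R·c = 6378.14 × 1.177476 = 7510.1 km

7510 km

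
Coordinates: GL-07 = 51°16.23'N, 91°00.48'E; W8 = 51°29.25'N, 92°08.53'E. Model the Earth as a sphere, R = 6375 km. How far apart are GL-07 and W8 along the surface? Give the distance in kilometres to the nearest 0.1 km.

82.4 km

GL-07: φ = +51.27050°, λ = +91.00800°
W8: φ = +51.48750°, λ = +92.14217°
Δφ = 0.2170°,  Δλ = 1.1342°
a = sin²(Δφ/2) + cos φ₁ cos φ₂ sin²(Δλ/2) = 0.000042
c = 2·arcsin(√a) = 0.012923 rad = 0.7404°
d = R·c = 6375 × 0.012923 = 82.4 km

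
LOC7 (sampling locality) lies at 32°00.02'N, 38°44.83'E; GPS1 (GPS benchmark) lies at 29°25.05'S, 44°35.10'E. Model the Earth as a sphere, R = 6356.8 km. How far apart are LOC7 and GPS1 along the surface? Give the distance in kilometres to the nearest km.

LOC7: φ = +32.00033°, λ = +38.74717°
GPS1: φ = -29.41750°, λ = +44.58500°
Δφ = -61.4178°,  Δλ = 5.8378°
a = sin²(Δφ/2) + cos φ₁ cos φ₂ sin²(Δλ/2) = 0.262706
c = 2·arcsin(√a) = 1.076301 rad = 61.6675°
d = R·c = 6356.8 × 1.076301 = 6841.8 km

6842 km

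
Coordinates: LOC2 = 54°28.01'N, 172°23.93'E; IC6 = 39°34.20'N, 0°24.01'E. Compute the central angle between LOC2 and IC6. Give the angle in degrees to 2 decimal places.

85.71°

LOC2: φ = +54.46683°, λ = +172.39883°
IC6: φ = +39.57000°, λ = +0.40017°
Δφ = -14.8968°,  Δλ = -171.9987°
a = sin²(Δφ/2) + cos φ₁ cos φ₂ sin²(Δλ/2) = 0.462620
c = 2·arcsin(√a) = 1.495967 rad = 85.7126°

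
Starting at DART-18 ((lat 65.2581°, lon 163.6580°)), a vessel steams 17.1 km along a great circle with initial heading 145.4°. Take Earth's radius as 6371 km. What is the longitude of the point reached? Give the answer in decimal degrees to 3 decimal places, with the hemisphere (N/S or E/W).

163.866°E

δ = d/R = 17.1/6371 = 0.002684 rad
φ₂ = arcsin(sin φ₁ cos δ + cos φ₁ sin δ cos θ)
   = arcsin(0.90820·1.00000 + 0.41853·0.00268·-0.82314) = 65.13137°
λ₂ = λ₁ + atan2(sin θ sin δ cos φ₁, cos δ − sin φ₁ sin φ₂) = 163.86565°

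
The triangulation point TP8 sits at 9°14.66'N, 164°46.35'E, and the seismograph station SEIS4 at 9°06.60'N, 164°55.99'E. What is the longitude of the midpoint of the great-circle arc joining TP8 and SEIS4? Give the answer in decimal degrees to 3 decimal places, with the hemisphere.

164.853°E

TP8: φ = +9.24433°, λ = +164.77250°
SEIS4: φ = +9.11000°, λ = +164.93317°
Bx = cos φ₂ cos Δλ = 0.987382,  By = cos φ₂ sin Δλ = 0.002769
φₘ = atan2(sin φ₁ + sin φ₂, √((cos φ₁ + Bx)² + By²)) = 9.17718°
λₘ = λ₁ + atan2(By, cos φ₁ + Bx) = 164.85285°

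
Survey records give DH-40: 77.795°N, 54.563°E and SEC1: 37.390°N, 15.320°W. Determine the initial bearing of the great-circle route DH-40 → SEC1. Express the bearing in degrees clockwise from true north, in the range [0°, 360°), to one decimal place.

259.5°

Δλ = -69.8830°
y = sin Δλ · cos φ₂ = -0.746049
x = cos φ₁ sin φ₂ − sin φ₁ cos φ₂ cos Δλ = -0.138714
θ = atan2(y, x) = -100.5328° → 259.4672° (mod 360°)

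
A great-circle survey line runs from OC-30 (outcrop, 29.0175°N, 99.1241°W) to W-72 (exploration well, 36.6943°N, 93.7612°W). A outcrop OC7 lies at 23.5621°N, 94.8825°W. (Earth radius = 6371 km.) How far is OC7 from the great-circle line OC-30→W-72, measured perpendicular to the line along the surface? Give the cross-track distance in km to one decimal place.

668.8 km

δ₁₃ = central angle OC-30→OC7 = 0.116039 rad  (haversine)
θ₁₃ = bearing OC-30→OC7 = 144.157°,  θ₁₂ = bearing OC-30→W-72 = 28.984°
dₓₜ = R·arcsin(sin δ₁₃ · sin(θ₁₃ − θ₁₂)) = 6371·arcsin(0.11578·sin(115.173°)) = 668.800 km
|dₓₜ| = 668.800 km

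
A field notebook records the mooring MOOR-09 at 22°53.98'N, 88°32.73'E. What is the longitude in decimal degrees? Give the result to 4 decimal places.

88° + 32.73′/60 = 88 + 0.54550 = 88.5455°

88.5455°E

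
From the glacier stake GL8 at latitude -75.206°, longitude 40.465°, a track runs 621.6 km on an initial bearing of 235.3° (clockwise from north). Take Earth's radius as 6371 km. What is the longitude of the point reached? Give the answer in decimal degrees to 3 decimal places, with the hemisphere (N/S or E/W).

δ = d/R = 621.6/6371 = 0.097567 rad
φ₂ = arcsin(sin φ₁ cos δ + cos φ₁ sin δ cos θ)
   = arcsin(-0.96685·0.99524 + 0.25534·0.09741·-0.56928) = -77.53074°
λ₂ = λ₁ + atan2(sin θ sin δ cos φ₁, cos δ − sin φ₁ sin φ₂) = 18.69277°

18.693°E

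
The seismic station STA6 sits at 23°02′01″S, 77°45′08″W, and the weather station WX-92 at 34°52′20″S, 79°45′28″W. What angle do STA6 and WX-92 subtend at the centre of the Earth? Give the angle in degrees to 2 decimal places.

11.97°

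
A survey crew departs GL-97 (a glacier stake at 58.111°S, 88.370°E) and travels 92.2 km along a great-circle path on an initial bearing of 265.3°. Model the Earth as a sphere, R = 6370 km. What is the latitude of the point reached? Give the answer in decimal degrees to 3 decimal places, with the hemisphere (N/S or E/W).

δ = d/R = 92.2/6370 = 0.014474 rad
φ₂ = arcsin(sin φ₁ cos δ + cos φ₁ sin δ cos θ)
   = arcsin(-0.84907·0.99990 + 0.52828·0.01447·-0.08194) = -58.16935°
λ₂ = λ₁ + atan2(sin θ sin δ cos φ₁, cos δ − sin φ₁ sin φ₂) = 86.80274°

58.169°S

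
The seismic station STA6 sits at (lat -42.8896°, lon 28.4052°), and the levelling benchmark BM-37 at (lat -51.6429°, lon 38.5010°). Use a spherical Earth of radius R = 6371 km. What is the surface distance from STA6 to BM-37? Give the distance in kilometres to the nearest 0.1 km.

1233.6 km

Δφ = -8.7533°,  Δλ = 10.0958°
a = sin²(Δφ/2) + cos φ₁ cos φ₂ sin²(Δλ/2) = 0.009344
c = 2·arcsin(√a) = 0.193627 rad = 11.0940°
d = R·c = 6371 × 0.193627 = 1233.6 km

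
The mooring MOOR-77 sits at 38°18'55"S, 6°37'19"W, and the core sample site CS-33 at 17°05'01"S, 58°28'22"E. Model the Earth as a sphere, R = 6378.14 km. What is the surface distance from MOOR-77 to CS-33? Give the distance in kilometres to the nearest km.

MOOR-77: φ = -38.31528°, λ = -6.62194°
CS-33: φ = -17.08361°, λ = +58.47278°
Δφ = 21.2317°,  Δλ = 65.0947°
a = sin²(Δφ/2) + cos φ₁ cos φ₂ sin²(Δλ/2) = 0.251016
c = 2·arcsin(√a) = 1.049542 rad = 60.1343°
d = R·c = 6378.14 × 1.049542 = 6694.1 km

6694 km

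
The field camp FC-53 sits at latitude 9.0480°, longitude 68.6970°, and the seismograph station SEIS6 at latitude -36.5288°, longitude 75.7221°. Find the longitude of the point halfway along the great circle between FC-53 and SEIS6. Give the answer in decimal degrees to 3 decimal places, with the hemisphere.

71.848°E

Bx = cos φ₂ cos Δλ = 0.797525,  By = cos φ₂ sin Δλ = 0.098278
φₘ = atan2(sin φ₁ + sin φ₂, √((cos φ₁ + Bx)² + By²)) = -13.76502°
λₘ = λ₁ + atan2(By, cos φ₁ + Bx) = 71.84826°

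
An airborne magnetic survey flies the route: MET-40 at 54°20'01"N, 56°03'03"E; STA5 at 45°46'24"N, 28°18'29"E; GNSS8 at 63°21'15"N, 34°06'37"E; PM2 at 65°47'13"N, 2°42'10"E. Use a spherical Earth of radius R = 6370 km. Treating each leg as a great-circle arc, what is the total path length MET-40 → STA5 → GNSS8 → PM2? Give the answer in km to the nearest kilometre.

5673 km

MET-40: φ = +54.33361°, λ = +56.05083°
STA5: φ = +45.77333°, λ = +28.30806°
GNSS8: φ = +63.35417°, λ = +34.11028°
PM2: φ = +65.78694°, λ = +2.70278°
MET-40→STA5: c = 0.341929 rad, d = 2178.09 km
STA5→GNSS8: c = 0.312105 rad, d = 1988.11 km
GNSS8→PM2: c = 0.236563 rad, d = 1506.90 km
Total = 2178.09 + 1988.11 + 1506.90 = 5673.10 km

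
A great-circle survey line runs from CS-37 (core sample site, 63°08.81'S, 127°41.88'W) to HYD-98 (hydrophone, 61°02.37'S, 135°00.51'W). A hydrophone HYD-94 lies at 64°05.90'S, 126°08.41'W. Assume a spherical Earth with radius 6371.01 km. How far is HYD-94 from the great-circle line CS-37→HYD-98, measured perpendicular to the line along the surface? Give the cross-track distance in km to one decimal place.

58.0 km

CS-37: φ = -63.14683°, λ = -127.69800°
HYD-98: φ = -61.03950°, λ = -135.00850°
HYD-94: φ = -64.09833°, λ = -126.14017°
δ₁₃ = central angle CS-37→HYD-94 = 0.020534 rad  (haversine)
θ₁₃ = bearing CS-37→HYD-94 = 144.664°,  θ₁₂ = bearing CS-37→HYD-98 = 298.361°
dₓₜ = R·arcsin(sin δ₁₃ · sin(θ₁₃ − θ₁₂)) = 6371.01·arcsin(0.02053·sin(-153.697°)) = -57.967 km
|dₓₜ| = 57.967 km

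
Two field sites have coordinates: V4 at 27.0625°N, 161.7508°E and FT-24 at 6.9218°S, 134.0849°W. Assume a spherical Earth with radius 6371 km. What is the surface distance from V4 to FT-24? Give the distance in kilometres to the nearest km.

Δφ = -33.9843°,  Δλ = 64.1643°
a = sin²(Δφ/2) + cos φ₁ cos φ₂ sin²(Δλ/2) = 0.334790
c = 2·arcsin(√a) = 1.234048 rad = 70.7058°
d = R·c = 6371 × 1.234048 = 7862.1 km

7862 km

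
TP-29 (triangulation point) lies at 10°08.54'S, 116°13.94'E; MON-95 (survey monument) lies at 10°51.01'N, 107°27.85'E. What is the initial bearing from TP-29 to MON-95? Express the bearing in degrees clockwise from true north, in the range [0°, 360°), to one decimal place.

337.2°

TP-29: φ = -10.14233°, λ = +116.23233°
MON-95: φ = +10.85017°, λ = +107.46417°
Δλ = -8.7682°
y = sin Δλ · cos φ₂ = -0.149712
x = cos φ₁ sin φ₂ − sin φ₁ cos φ₂ cos Δλ = 0.356225
θ = atan2(y, x) = -22.7957° → 337.2043° (mod 360°)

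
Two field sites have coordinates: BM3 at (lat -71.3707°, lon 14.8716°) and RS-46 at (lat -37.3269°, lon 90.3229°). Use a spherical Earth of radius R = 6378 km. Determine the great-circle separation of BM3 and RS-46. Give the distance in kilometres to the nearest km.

5602 km

Δφ = 34.0438°,  Δλ = 75.4513°
a = sin²(Δφ/2) + cos φ₁ cos φ₂ sin²(Δλ/2) = 0.180799
c = 2·arcsin(√a) = 0.878376 rad = 50.3273°
d = R·c = 6378 × 0.878376 = 5602.3 km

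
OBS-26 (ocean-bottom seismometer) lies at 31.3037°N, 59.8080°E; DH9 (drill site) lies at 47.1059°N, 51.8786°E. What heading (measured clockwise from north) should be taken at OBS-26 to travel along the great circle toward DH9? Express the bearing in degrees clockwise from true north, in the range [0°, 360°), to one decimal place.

341.2°

Δλ = -7.9294°
y = sin Δλ · cos φ₂ = -0.093897
x = cos φ₁ sin φ₂ − sin φ₁ cos φ₂ cos Δλ = 0.275698
θ = atan2(y, x) = -18.8077° → 341.1923° (mod 360°)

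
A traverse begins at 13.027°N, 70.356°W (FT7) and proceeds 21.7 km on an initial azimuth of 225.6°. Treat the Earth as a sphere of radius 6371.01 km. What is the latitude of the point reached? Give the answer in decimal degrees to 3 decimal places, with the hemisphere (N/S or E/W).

δ = d/R = 21.7/6371.01 = 0.003406 rad
φ₂ = arcsin(sin φ₁ cos δ + cos φ₁ sin δ cos θ)
   = arcsin(0.22541·0.99999 + 0.97426·0.00341·-0.69966) = 12.89042°
λ₂ = λ₁ + atan2(sin θ sin δ cos φ₁, cos δ − sin φ₁ sin φ₂) = -70.49904°

12.890°N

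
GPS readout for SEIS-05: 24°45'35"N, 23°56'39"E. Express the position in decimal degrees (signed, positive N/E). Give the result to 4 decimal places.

lat: 24.7597° N → +24.7597°
lon: 23.9442° E → +23.9442°

+24.7597°, +23.9442°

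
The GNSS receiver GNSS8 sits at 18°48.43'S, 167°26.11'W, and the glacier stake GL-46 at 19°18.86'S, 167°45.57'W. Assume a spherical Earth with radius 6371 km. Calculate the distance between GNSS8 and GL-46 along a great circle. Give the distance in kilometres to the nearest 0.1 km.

GNSS8: φ = -18.80717°, λ = -167.43517°
GL-46: φ = -19.31433°, λ = -167.75950°
Δφ = -0.5072°,  Δλ = -0.3243°
a = sin²(Δφ/2) + cos φ₁ cos φ₂ sin²(Δλ/2) = 0.000027
c = 2·arcsin(√a) = 0.010343 rad = 0.5926°
d = R·c = 6371 × 0.010343 = 65.9 km

65.9 km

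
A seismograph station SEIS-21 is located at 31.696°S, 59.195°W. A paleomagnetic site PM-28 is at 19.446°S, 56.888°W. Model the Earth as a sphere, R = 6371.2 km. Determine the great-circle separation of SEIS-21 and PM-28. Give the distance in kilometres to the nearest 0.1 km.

Δφ = 12.2500°,  Δλ = 2.3070°
a = sin²(Δφ/2) + cos φ₁ cos φ₂ sin²(Δλ/2) = 0.011710
c = 2·arcsin(√a) = 0.216846 rad = 12.4244°
d = R·c = 6371.2 × 0.216846 = 1381.6 km

1381.6 km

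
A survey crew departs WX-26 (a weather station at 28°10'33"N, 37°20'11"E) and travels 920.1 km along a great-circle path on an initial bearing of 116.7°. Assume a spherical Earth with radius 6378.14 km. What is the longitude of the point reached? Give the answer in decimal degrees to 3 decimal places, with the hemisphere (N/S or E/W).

WX-26: φ = +28.17583°, λ = +37.33639°
δ = d/R = 920.1/6378.14 = 0.144258 rad
φ₂ = arcsin(sin φ₁ cos δ + cos φ₁ sin δ cos θ)
   = arcsin(0.47218·0.98961 + 0.88150·0.14376·-0.44932) = 24.22589°
λ₂ = λ₁ + atan2(sin θ sin δ cos φ₁, cos δ − sin φ₁ sin φ₂) = 45.43239°

45.432°E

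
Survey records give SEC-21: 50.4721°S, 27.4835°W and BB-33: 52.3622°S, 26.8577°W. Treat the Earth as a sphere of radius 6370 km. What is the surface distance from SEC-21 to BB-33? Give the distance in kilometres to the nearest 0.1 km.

214.6 km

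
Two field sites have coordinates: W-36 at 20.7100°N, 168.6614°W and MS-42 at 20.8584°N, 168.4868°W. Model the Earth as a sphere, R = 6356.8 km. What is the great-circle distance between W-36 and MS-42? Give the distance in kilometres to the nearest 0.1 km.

24.5 km

Δφ = 0.1484°,  Δλ = 0.1746°
a = sin²(Δφ/2) + cos φ₁ cos φ₂ sin²(Δλ/2) = 0.000004
c = 2·arcsin(√a) = 0.003850 rad = 0.2206°
d = R·c = 6356.8 × 0.003850 = 24.5 km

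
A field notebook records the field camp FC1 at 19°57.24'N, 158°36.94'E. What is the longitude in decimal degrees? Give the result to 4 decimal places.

158° + 36.94′/60 = 158 + 0.61567 = 158.6157°

158.6157°E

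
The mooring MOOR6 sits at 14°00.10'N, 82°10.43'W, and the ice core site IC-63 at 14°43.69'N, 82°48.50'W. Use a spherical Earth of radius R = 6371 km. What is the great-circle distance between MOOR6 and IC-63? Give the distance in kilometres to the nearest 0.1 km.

105.8 km

MOOR6: φ = +14.00167°, λ = -82.17383°
IC-63: φ = +14.72817°, λ = -82.80833°
Δφ = 0.7265°,  Δλ = -0.6345°
a = sin²(Δφ/2) + cos φ₁ cos φ₂ sin²(Δλ/2) = 0.000069
c = 2·arcsin(√a) = 0.016609 rad = 0.9516°
d = R·c = 6371 × 0.016609 = 105.8 km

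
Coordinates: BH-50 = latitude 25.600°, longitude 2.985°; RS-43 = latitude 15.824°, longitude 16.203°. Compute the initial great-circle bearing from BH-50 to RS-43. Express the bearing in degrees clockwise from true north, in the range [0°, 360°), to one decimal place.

125.8°

Δλ = 13.2180°
y = sin Δλ · cos φ₂ = 0.219992
x = cos φ₁ sin φ₂ − sin φ₁ cos φ₂ cos Δλ = -0.158783
θ = atan2(y, x) = 125.8206° → 125.8206° (mod 360°)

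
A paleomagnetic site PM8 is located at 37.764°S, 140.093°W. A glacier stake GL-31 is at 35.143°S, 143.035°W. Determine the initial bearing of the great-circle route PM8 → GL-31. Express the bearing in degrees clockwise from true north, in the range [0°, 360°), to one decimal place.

Δλ = -2.9420°
y = sin Δλ · cos φ₂ = -0.041969
x = cos φ₁ sin φ₂ − sin φ₁ cos φ₂ cos Δλ = 0.045069
θ = atan2(y, x) = -42.9604° → 317.0396° (mod 360°)

317.0°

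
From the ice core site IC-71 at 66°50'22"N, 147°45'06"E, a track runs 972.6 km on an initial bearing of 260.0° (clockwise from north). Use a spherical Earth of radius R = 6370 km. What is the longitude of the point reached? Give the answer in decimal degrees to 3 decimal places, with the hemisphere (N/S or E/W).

IC-71: φ = +66.83944°, λ = +147.75167°
δ = d/R = 972.6/6370 = 0.152684 rad
φ₂ = arcsin(sin φ₁ cos δ + cos φ₁ sin δ cos θ)
   = arcsin(0.91941·0.98837 + 0.39331·0.15209·-0.17365) = 63.93847°
λ₂ = λ₁ + atan2(sin θ sin δ cos φ₁, cos δ − sin φ₁ sin φ₂) = 127.81834°

127.818°E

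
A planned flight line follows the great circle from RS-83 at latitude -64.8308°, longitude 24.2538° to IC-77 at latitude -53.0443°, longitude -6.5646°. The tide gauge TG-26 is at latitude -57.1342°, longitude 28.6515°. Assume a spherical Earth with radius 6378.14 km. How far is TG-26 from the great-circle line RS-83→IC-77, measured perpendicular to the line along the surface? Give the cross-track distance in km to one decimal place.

885.1 km

δ₁₃ = central angle RS-83→TG-26 = 0.139313 rad  (haversine)
θ₁₃ = bearing RS-83→TG-26 = 17.437°,  θ₁₂ = bearing RS-83→IC-77 = 292.477°
dₓₜ = R·arcsin(sin δ₁₃ · sin(θ₁₃ − θ₁₂)) = 6378.14·arcsin(0.13886·sin(-275.040°)) = 885.100 km
|dₓₜ| = 885.100 km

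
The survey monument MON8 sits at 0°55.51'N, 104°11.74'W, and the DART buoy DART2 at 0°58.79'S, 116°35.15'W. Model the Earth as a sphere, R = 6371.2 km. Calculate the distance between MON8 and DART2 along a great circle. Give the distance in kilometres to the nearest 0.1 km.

MON8: φ = +0.92517°, λ = -104.19567°
DART2: φ = -0.97983°, λ = -116.58583°
Δφ = -1.9050°,  Δλ = -12.3902°
a = sin²(Δφ/2) + cos φ₁ cos φ₂ sin²(Δλ/2) = 0.011919
c = 2·arcsin(√a) = 0.218780 rad = 12.5352°
d = R·c = 6371.2 × 0.218780 = 1393.9 km

1393.9 km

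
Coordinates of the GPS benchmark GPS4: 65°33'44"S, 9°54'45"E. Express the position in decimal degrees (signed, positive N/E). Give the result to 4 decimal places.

lat: 65.5622° S → -65.5622°
lon: 9.9125° E → +9.9125°

-65.5622°, +9.9125°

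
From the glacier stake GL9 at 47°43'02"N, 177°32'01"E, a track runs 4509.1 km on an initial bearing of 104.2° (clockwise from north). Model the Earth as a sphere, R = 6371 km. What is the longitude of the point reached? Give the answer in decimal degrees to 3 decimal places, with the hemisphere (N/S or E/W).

GL9: φ = +47.71722°, λ = +177.53361°
δ = d/R = 4509.1/6371 = 0.707754 rad
φ₂ = arcsin(sin φ₁ cos δ + cos φ₁ sin δ cos θ)
   = arcsin(0.73983·0.75982 + 0.67279·0.65013·-0.24531) = 27.05501°
λ₂ = λ₁ + atan2(sin θ sin δ cos φ₁, cos δ − sin φ₁ sin φ₂) = -137.41760°

137.418°W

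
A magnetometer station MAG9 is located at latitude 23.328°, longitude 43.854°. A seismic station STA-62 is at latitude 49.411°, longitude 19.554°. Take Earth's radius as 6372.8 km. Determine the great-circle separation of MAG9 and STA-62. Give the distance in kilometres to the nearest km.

Δφ = 26.0830°,  Δλ = -24.3000°
a = sin²(Δφ/2) + cos φ₁ cos φ₂ sin²(Δλ/2) = 0.077387
c = 2·arcsin(√a) = 0.563807 rad = 32.3038°
d = R·c = 6372.8 × 0.563807 = 3593.0 km

3593 km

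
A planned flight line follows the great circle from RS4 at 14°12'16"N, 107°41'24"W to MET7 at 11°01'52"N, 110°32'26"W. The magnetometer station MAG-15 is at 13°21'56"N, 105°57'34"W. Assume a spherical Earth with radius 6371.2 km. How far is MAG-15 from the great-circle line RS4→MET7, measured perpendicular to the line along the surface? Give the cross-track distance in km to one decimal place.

201.5 km

RS4: φ = +14.20444°, λ = -107.69000°
MET7: φ = +11.03111°, λ = -110.54056°
MAG-15: φ = +13.36556°, λ = -105.95944°
δ₁₃ = central angle RS4→MAG-15 = 0.032785 rad  (haversine)
θ₁₃ = bearing RS4→MAG-15 = 116.317°,  θ₁₂ = bearing RS4→MET7 = 221.558°
dₓₜ = R·arcsin(sin δ₁₃ · sin(θ₁₃ − θ₁₂)) = 6371.2·arcsin(0.03278·sin(-105.242°)) = -201.527 km
|dₓₜ| = 201.527 km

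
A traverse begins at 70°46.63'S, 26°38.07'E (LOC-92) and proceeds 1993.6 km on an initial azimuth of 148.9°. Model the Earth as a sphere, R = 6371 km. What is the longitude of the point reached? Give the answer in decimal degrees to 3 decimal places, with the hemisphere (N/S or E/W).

LOC-92: φ = -70.77717°, λ = +26.63450°
δ = d/R = 1993.6/6371 = 0.312918 rad
φ₂ = arcsin(sin φ₁ cos δ + cos φ₁ sin δ cos θ)
   = arcsin(-0.94425·0.95144 + 0.32924·0.30784·-0.85627) = -80.12266°
λ₂ = λ₁ + atan2(sin θ sin δ cos φ₁, cos δ − sin φ₁ sin φ₂) = 94.59799°

94.598°E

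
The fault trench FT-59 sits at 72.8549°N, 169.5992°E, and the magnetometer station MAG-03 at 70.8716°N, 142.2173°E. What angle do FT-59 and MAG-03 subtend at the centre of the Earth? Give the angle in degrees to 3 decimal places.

8.668°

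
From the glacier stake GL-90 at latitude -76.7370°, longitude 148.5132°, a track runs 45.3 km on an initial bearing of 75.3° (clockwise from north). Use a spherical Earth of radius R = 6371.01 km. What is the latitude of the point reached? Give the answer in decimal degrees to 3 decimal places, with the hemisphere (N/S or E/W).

δ = d/R = 45.3/6371.01 = 0.007110 rad
φ₂ = arcsin(sin φ₁ cos δ + cos φ₁ sin δ cos θ)
   = arcsin(-0.97333·0.99997 + 0.22942·0.00711·0.25376) = -76.62792°
λ₂ = λ₁ + atan2(sin θ sin δ cos φ₁, cos δ − sin φ₁ sin φ₂) = 150.21729°

76.628°S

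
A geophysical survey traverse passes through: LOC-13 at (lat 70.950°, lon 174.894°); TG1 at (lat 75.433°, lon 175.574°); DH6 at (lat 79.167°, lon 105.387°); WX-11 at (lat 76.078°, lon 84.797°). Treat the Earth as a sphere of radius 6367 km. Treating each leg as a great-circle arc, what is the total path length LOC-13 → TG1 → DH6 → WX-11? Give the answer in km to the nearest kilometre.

2742 km

LOC-13→TG1: c = 0.078317 rad, d = 498.64 km
TG1→DH6: c = 0.259070 rad, d = 1649.50 km
DH6→WX-11: c = 0.093217 rad, d = 593.51 km
Total = 498.64 + 1649.50 + 593.51 = 2741.65 km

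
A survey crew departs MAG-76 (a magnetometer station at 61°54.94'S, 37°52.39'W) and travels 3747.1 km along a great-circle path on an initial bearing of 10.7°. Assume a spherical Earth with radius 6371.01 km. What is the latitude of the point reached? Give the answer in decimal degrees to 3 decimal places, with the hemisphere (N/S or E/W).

28.513°S

MAG-76: φ = -61.91567°, λ = -37.87317°
δ = d/R = 3747.1/6371.01 = 0.588149 rad
φ₂ = arcsin(sin φ₁ cos δ + cos φ₁ sin δ cos θ)
   = arcsin(-0.88226·0.83197 + 0.47077·0.55482·0.98261) = -28.51295°
λ₂ = λ₁ + atan2(sin θ sin δ cos φ₁, cos δ − sin φ₁ sin φ₂) = -31.14085°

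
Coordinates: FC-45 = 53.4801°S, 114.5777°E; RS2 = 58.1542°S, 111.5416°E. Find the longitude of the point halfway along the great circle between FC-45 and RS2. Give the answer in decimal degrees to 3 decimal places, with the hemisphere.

Bx = cos φ₂ cos Δλ = 0.526894,  By = cos φ₂ sin Δλ = -0.027946
φₘ = atan2(sin φ₁ + sin φ₂, √((cos φ₁ + Bx)² + By²)) = -55.82646°
λₘ = λ₁ + atan2(By, cos φ₁ + Bx) = 113.15089°

113.151°E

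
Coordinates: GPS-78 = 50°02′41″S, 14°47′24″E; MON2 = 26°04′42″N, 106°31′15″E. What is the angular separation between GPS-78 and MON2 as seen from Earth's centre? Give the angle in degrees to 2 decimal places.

110.76°

GPS-78: φ = -50.04472°, λ = +14.79000°
MON2: φ = +26.07833°, λ = +106.52083°
Δφ = 76.1231°,  Δλ = 91.7308°
a = sin²(Δφ/2) + cos φ₁ cos φ₂ sin²(Δλ/2) = 0.677198
c = 2·arcsin(√a) = 1.933064 rad = 110.7564°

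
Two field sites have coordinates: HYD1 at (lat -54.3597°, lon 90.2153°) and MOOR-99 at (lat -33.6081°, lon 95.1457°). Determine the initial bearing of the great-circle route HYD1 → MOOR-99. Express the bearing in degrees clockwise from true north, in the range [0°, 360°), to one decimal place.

11.5°

Δλ = 4.9304°
y = sin Δλ · cos φ₂ = 0.071579
x = cos φ₁ sin φ₂ − sin φ₁ cos φ₂ cos Δλ = 0.351813
θ = atan2(y, x) = 11.5003° → 11.5003° (mod 360°)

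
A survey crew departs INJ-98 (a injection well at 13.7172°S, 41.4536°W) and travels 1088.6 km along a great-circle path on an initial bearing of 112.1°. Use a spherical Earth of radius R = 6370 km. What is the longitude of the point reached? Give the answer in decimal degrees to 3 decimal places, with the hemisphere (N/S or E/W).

31.959°W

δ = d/R = 1088.6/6370 = 0.170895 rad
φ₂ = arcsin(sin φ₁ cos δ + cos φ₁ sin δ cos θ)
   = arcsin(-0.23713·0.98543 + 0.97148·0.17006·-0.37622) = -17.20749°
λ₂ = λ₁ + atan2(sin θ sin δ cos φ₁, cos δ − sin φ₁ sin φ₂) = -31.95911°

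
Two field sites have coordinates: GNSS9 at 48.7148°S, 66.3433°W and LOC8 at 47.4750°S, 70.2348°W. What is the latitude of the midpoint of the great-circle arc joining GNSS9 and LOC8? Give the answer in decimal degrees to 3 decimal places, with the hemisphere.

48.111°S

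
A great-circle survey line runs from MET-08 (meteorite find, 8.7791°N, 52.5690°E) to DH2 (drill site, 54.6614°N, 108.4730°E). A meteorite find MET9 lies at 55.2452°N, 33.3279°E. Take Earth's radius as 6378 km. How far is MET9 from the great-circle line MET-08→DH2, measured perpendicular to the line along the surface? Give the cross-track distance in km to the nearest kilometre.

δ₁₃ = central angle MET-08→MET9 = 0.853549 rad  (haversine)
θ₁₃ = bearing MET-08→MET9 = 345.565°,  θ₁₂ = bearing MET-08→DH2 = 32.333°
dₓₜ = R·arcsin(sin δ₁₃ · sin(θ₁₃ − θ₁₂)) = 6378·arcsin(0.75362·sin(313.232°)) = -3707.257 km
|dₓₜ| = 3707.257 km

3707 km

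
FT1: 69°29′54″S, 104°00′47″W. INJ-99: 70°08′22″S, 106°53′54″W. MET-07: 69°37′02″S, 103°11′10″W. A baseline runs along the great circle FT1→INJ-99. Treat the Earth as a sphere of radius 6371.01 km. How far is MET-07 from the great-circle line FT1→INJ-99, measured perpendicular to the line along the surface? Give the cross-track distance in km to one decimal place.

FT1: φ = -69.49833°, λ = -104.01306°
INJ-99: φ = -70.13944°, λ = -106.89833°
MET-07: φ = -69.61722°, λ = -103.18611°
δ₁₃ = central angle FT1→MET-07 = 0.005451 rad  (haversine)
θ₁₃ = bearing FT1→MET-07 = 112.761°,  θ₁₂ = bearing FT1→INJ-99 = 235.867°
dₓₜ = R·arcsin(sin δ₁₃ · sin(θ₁₃ − θ₁₂)) = 6371.01·arcsin(0.00545·sin(-123.106°)) = -29.092 km
|dₓₜ| = 29.092 km

29.1 km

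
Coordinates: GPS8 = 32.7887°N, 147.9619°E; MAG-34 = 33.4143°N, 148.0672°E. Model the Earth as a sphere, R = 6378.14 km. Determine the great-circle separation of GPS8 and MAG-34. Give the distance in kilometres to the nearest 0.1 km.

Δφ = 0.6256°,  Δλ = 0.1053°
a = sin²(Δφ/2) + cos φ₁ cos φ₂ sin²(Δλ/2) = 0.000030
c = 2·arcsin(√a) = 0.011027 rad = 0.6318°
d = R·c = 6378.14 × 0.011027 = 70.3 km

70.3 km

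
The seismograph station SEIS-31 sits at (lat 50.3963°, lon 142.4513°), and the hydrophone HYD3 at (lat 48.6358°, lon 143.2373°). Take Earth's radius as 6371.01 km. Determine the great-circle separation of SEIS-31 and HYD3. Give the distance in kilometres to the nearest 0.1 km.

203.8 km

Δφ = -1.7605°,  Δλ = 0.7860°
a = sin²(Δφ/2) + cos φ₁ cos φ₂ sin²(Δλ/2) = 0.000256
c = 2·arcsin(√a) = 0.031991 rad = 1.8329°
d = R·c = 6371.01 × 0.031991 = 203.8 km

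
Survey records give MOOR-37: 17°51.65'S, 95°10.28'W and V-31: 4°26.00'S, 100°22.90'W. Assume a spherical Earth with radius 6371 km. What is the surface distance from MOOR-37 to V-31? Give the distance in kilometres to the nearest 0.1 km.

1597.1 km

MOOR-37: φ = -17.86083°, λ = -95.17133°
V-31: φ = -4.43333°, λ = -100.38167°
Δφ = 13.4275°,  Δλ = -5.2103°
a = sin²(Δφ/2) + cos φ₁ cos φ₂ sin²(Δλ/2) = 0.015628
c = 2·arcsin(√a) = 0.250682 rad = 14.3630°
d = R·c = 6371 × 0.250682 = 1597.1 km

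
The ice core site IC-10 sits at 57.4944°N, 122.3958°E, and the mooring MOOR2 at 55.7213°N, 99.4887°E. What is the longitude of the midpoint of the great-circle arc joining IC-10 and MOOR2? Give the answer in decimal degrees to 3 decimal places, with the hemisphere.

110.670°E

Bx = cos φ₂ cos Δλ = 0.518802,  By = cos φ₂ sin Δλ = -0.219226
φₘ = atan2(sin φ₁ + sin φ₂, √((cos φ₁ + Bx)² + By²)) = 57.13502°
λₘ = λ₁ + atan2(By, cos φ₁ + Bx) = 110.66974°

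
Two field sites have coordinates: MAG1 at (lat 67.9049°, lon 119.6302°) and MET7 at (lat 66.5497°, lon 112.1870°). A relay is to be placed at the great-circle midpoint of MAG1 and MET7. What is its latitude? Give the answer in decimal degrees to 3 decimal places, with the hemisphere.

67.270°N

Bx = cos φ₂ cos Δλ = 0.394600,  By = cos φ₂ sin Δλ = -0.051552
φₘ = atan2(sin φ₁ + sin φ₂, √((cos φ₁ + Bx)² + By²)) = 67.27040°
λₘ = λ₁ + atan2(By, cos φ₁ + Bx) = 115.80361°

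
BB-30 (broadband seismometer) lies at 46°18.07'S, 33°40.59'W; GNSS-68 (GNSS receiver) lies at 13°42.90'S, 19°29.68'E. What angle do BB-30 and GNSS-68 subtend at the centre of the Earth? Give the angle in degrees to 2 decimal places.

54.99°

BB-30: φ = -46.30117°, λ = -33.67650°
GNSS-68: φ = -13.71500°, λ = +19.49467°
Δφ = 32.5862°,  Δλ = 53.1712°
a = sin²(Δφ/2) + cos φ₁ cos φ₂ sin²(Δλ/2) = 0.213135
c = 2·arcsin(√a) = 0.959744 rad = 54.9893°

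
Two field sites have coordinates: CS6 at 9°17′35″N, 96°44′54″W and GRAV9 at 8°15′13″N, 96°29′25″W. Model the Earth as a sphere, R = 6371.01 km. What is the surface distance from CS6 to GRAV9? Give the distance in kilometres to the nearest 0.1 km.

CS6: φ = +9.29306°, λ = -96.74833°
GRAV9: φ = +8.25361°, λ = -96.49028°
Δφ = -1.0394°,  Δλ = 0.2581°
a = sin²(Δφ/2) + cos φ₁ cos φ₂ sin²(Δλ/2) = 0.000087
c = 2·arcsin(√a) = 0.018680 rad = 1.0703°
d = R·c = 6371.01 × 0.018680 = 119.0 km

119.0 km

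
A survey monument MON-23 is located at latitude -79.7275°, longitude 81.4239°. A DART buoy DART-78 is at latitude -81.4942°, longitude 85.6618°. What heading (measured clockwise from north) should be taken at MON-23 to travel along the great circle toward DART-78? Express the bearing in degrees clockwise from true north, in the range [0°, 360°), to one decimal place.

160.7°

Δλ = 4.2379°
y = sin Δλ · cos φ₂ = 0.010930
x = cos φ₁ sin φ₂ − sin φ₁ cos φ₂ cos Δλ = -0.031228
θ = atan2(y, x) = 160.7092° → 160.7092° (mod 360°)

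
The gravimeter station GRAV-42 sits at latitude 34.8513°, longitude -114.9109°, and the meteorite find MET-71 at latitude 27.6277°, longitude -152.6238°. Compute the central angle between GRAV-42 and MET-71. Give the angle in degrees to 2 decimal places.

Δφ = -7.2236°,  Δλ = -37.7129°
a = sin²(Δφ/2) + cos φ₁ cos φ₂ sin²(Δλ/2) = 0.079916
c = 2·arcsin(√a) = 0.573203 rad = 32.8421°

32.84°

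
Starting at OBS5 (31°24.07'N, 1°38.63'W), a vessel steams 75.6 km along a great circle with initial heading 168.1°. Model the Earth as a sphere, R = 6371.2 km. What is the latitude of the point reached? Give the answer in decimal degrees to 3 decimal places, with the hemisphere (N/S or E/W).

OBS5: φ = +31.40117°, λ = -1.64383°
δ = d/R = 75.6/6371.2 = 0.011866 rad
φ₂ = arcsin(sin φ₁ cos δ + cos φ₁ sin δ cos θ)
   = arcsin(0.52103·0.99993 + 0.85354·0.01187·-0.97851) = 30.73581°
λ₂ = λ₁ + atan2(sin θ sin δ cos φ₁, cos δ − sin φ₁ sin φ₂) = -1.48074°

30.736°N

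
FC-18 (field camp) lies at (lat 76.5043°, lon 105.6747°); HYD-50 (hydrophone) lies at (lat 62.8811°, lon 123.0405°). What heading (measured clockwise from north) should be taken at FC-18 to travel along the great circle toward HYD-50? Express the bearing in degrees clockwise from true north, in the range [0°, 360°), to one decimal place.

147.7°

Δλ = 17.3658°
y = sin Δλ · cos φ₂ = 0.136055
x = cos φ₁ sin φ₂ − sin φ₁ cos φ₂ cos Δλ = -0.215332
θ = atan2(y, x) = 147.7138° → 147.7138° (mod 360°)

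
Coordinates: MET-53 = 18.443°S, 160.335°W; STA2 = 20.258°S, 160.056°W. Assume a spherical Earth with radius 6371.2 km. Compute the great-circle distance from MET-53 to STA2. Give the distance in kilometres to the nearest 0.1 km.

Δφ = -1.8150°,  Δλ = 0.2790°
a = sin²(Δφ/2) + cos φ₁ cos φ₂ sin²(Δλ/2) = 0.000256
c = 2·arcsin(√a) = 0.032009 rad = 1.8340°
d = R·c = 6371.2 × 0.032009 = 203.9 km

203.9 km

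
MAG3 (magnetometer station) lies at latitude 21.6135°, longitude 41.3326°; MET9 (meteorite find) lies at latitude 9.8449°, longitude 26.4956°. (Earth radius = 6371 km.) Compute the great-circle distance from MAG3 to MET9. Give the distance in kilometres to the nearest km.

Δφ = -11.7686°,  Δλ = -14.8370°
a = sin²(Δφ/2) + cos φ₁ cos φ₂ sin²(Δλ/2) = 0.025781
c = 2·arcsin(√a) = 0.322524 rad = 18.4793°
d = R·c = 6371 × 0.322524 = 2054.8 km

2055 km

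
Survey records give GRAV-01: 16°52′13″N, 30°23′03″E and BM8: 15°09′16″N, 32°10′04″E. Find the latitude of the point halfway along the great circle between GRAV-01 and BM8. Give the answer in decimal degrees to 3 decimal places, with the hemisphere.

16.014°N

GRAV-01: φ = +16.87028°, λ = +30.38417°
BM8: φ = +15.15444°, λ = +32.16778°
Bx = cos φ₂ cos Δλ = 0.964757,  By = cos φ₂ sin Δλ = 0.030042
φₘ = atan2(sin φ₁ + sin φ₂, √((cos φ₁ + Bx)² + By²)) = 16.01420°
λₘ = λ₁ + atan2(By, cos φ₁ + Bx) = 31.27980°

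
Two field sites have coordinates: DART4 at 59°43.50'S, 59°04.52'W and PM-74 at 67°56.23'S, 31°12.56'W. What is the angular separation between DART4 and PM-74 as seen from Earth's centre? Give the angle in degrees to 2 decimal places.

14.58°

DART4: φ = -59.72500°, λ = -59.07533°
PM-74: φ = -67.93717°, λ = -31.20933°
Δφ = -8.2122°,  Δλ = 27.8660°
a = sin²(Δφ/2) + cos φ₁ cos φ₂ sin²(Δλ/2) = 0.016106
c = 2·arcsin(√a) = 0.254509 rad = 14.5823°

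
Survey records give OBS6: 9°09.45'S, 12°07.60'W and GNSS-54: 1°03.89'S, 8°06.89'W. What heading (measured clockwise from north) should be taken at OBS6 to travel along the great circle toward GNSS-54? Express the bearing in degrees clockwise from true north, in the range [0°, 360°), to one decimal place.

OBS6: φ = -9.15750°, λ = -12.12667°
GNSS-54: φ = -1.06483°, λ = -8.11483°
Δλ = 4.0118°
y = sin Δλ · cos φ₂ = 0.069950
x = cos φ₁ sin φ₂ − sin φ₁ cos φ₂ cos Δλ = 0.140385
θ = atan2(y, x) = 26.4860° → 26.4860° (mod 360°)

26.5°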